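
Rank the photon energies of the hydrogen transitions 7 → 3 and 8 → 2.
8 → 2

Calculate the energy for each transition:

Transition 7 → 3:
ΔE₁ = |E_3 - E_7| = |-13.6057/3² - (-13.6057/7²)|
ΔE₁ = |-1.511744444 - (-0.277667347)| = 1.234077 eV

Transition 8 → 2:
ΔE₂ = |E_2 - E_8| = |-13.6057/2² - (-13.6057/8²)|
ΔE₂ = |-3.401425000 - (-0.212589063)| = 3.188836 eV

Since 3.188836 eV > 1.234077 eV, the transition 8 → 2 emits the more energetic photon.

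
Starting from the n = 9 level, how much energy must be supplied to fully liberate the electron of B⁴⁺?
4.1993 eV

The ionization energy is the energy needed to remove the electron completely (n → ∞).

For a hydrogen-like ion with Z = 5, E_n = -13.6057 Z² / n² eV.

At n = 9: E_9 = -13.6057 × 5² / 9² = -4.1992901 eV
At n = ∞: E_∞ = 0 eV

Ionization energy = E_∞ - E_9 = 0 - (-4.1992901) = 4.1992901 eV
Ionization energy ≈ 4.1993 eV

This is also called the binding energy of the electron in state n = 9.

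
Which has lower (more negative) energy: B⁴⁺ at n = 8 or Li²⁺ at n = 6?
B⁴⁺ at n = 8 (E = -5.314727 eV)

Using E_n = -13.6057 Z² / n² eV:

B⁴⁺ (Z = 5) at n = 8:
E = -13.6057 × 5² / 8² = -13.6057 × 25 / 64 = -5.314726563 eV

Li²⁺ (Z = 3) at n = 6:
E = -13.6057 × 3² / 6² = -13.6057 × 9 / 36 = -3.401425000 eV

Since -5.314726563 eV < -3.401425000 eV,
B⁴⁺ at n = 8 is more tightly bound (requires more energy to ionize).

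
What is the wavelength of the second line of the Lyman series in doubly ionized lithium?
11.39 nm

The lines of a series are numbered from the longest wavelength (smallest ΔE) outward; the second line is the transition from n = n_f + 2 to n_f.
The Lyman series has all transitions ending at n_f = 1.

For Li²⁺ (Z = 3), the second line (β-line) is the jump from n = 3 to n = 1:
E_3 = -13.6057 × 3² / 3² = -13.6057 eV
E_1 = -13.6057 × 3² / 1² = -122.4513 eV
ΔE = E_3 - E_1 = 108.8456 eV

λ = hc/E = 1239.84 eV·nm / 108.8456 eV
λ = 11.39 nm

This is the β-line of the Lyman series in Li²⁺.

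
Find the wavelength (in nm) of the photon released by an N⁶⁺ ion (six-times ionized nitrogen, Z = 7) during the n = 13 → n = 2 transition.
7.62 nm

First, find the transition energy using E_n = -13.6057 Z² / n² eV:
E_13 = -13.6057 × 7² / 13² = -3.9448 eV
E_2 = -13.6057 × 7² / 2² = -166.6698 eV

Photon energy: |ΔE| = |E_2 - E_13| = 162.7250 eV

Convert to wavelength using E = hc/λ with hc = 1239.84 eV·nm:
λ = hc/E = 1239.84 eV·nm / 162.7250 eV
λ = 7.62 nm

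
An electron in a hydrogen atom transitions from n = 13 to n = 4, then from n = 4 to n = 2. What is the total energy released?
3.3209 eV

The energy levels of hydrogen are E_n = -13.6057 / n² eV.

First transition (13 → 4):
ΔE₁ = |E_4 - E_13|
ΔE₁ = |-0.8503562500 - (-0.0805071006)| = 0.7698491 eV

Second transition (4 → 2):
ΔE₂ = |E_2 - E_4|
ΔE₂ = |-3.4014250000 - (-0.8503562500)| = 2.5510688 eV

Total energy released:
E_total = ΔE₁ + ΔE₂ = 0.7698491 + 2.5510688 = 3.3209 eV

Note: This equals the direct transition 13 → 2: 3.3209 eV ✓
Energy is conserved regardless of the path taken.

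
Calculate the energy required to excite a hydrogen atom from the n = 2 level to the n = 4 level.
2.55107 eV

The energy levels of a hydrogen-like atom are E_n = -13.6057 eV / n².

Energy at n = 2: E_2 = -13.6057 / 2² = -3.40142500 eV
Energy at n = 4: E_4 = -13.6057 / 4² = -0.85035625 eV

The excitation energy is the difference:
ΔE = E_4 - E_2
ΔE = -0.85035625 - (-3.40142500)
ΔE = 2.55107 eV

Since this is positive, energy must be absorbed (photon absorption).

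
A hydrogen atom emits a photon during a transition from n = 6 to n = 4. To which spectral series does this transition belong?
Brackett series

The spectral series in hydrogen are named based on the final (lower) energy level:
- Lyman series: n_final = 1 (ultraviolet)
- Balmer series: n_final = 2 (visible/near-UV)
- Paschen series: n_final = 3 (infrared)
- Brackett series: n_final = 4 (infrared)
- Pfund series: n_final = 5 (far infrared)

Since this transition ends at n = 4, it belongs to the Brackett series.

For reference, this 6 → 4 line has photon energy
ΔE = 13.6057 eV × (1/4² - 1/6²) = 0.472420139 eV,
corresponding to wavelength λ = hc/ΔE = 1239.84 eV·nm / 0.472420139 eV = 2624.444 nm in the infrared region.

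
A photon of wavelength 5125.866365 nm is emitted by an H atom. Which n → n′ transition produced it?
n = 10 → n = 6

First, find the photon energy from the wavelength (hc = 1239.84 eV·nm):
E = hc/λ = 1239.84 eV·nm / 5125.866365 nm = 0.24187911 eV

The energy levels of hydrogen satisfy E_n = -13.6057 / n² eV, so an emission n_i → n_f releases
ΔE = 13.6057 × (1/n_f² − 1/n_i²) eV.

Setting ΔE equal to the photon energy:
1/n_f² − 1/n_i² = 0.24187911 / 13.6057 = 0.017777778

Since 1/n_i² must be positive, we need 1/n_f² > 0.017777778, i.e. n_f ≤ 7. For each allowed n_f, solve n_i = (1/n_f² − 0.017777778)^(−1/2) and check whether it is a whole number:
  n_f = 1: 1/n_i² = 1.000000000 − 0.017777778 = 0.982222222 → n_i = 1.009  (not an integer) ✗
  n_f = 2: 1/n_i² = 0.250000000 − 0.017777778 = 0.232222222 → n_i = 2.075  (not an integer) ✗
  n_f = 3: 1/n_i² = 0.111111111 − 0.017777778 = 0.093333333 → n_i = 3.273  (not an integer) ✗
  n_f = 4: 1/n_i² = 0.062500000 − 0.017777778 = 0.044722222 → n_i = 4.729  (not an integer) ✗
  n_f = 5: 1/n_i² = 0.040000000 − 0.017777778 = 0.022222222 → n_i = 6.708  (not an integer) ✗
  n_f = 6: 1/n_i² = 0.027777778 − 0.017777778 = 0.010000000 → n_i = 10.000  → integer, n_i = 10 ✓
  n_f = 7: 1/n_i² = 0.020408163 − 0.017777778 = 0.002630385 → n_i = 19.498  (not an integer) ✗

Only n_f = 6 gives an integer upper level, n_i = 10.

The transition is from n = 10 to n = 6 (emission).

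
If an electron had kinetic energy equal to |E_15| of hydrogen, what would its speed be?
1.45846e+05 m/s (or 0.04865% of c)

The binding energy at n = 15 for hydrogen is:
E_15 = -13.6057/15² = -0.0604697778 eV
|E_15| = 0.0604697778 eV

Convert to Joules:
KE = 0.0604697778 eV × (1.602177 × 10⁻¹⁹ J/eV) = 9.6883287e-21 J

Using KE = ½mv²:
v = √(2·KE/m_e)
v = √(2 × 9.6883287e-21 J / 9.10938 × 10⁻³¹ kg)
v = 1.45846e+05 m/s

This is approximately 0.04865% the speed of light.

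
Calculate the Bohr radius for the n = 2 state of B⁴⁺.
0.0423 nm (or 0.4233 Å)

The Bohr radius formula is:
r_n = n² a₀ / Z

where a₀ = 0.0529177 nm is the Bohr radius.

For B⁴⁺ (Z = 5) at n = 2:
r_2 = 2² × 0.0529177 nm / 5
r_2 = 4 × 0.0529177 nm / 5
r_2 = 0.21167 nm / 5
r_2 = 0.0423 nm

The electron orbits at approximately 0.0423 nm from the nucleus.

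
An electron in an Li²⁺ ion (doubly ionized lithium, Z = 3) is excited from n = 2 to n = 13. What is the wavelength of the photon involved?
41.48 nm

First, find the transition energy using E_n = -13.6057 Z² / n² eV:
E_2 = -13.6057 × 3² / 2² = -30.6128 eV
E_13 = -13.6057 × 3² / 13² = -0.7246 eV

Photon energy: |ΔE| = |E_13 - E_2| = 29.8882 eV

Convert to wavelength using E = hc/λ with hc = 1239.84 eV·nm:
λ = hc/E = 1239.84 eV·nm / 29.8882 eV
λ = 41.48 nm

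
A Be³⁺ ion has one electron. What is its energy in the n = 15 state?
-0.968 eV

For hydrogen-like ions, the energy levels scale with Z²:
E_n = -13.6057 Z² / n² eV

For Be³⁺ (Z = 4) at n = 15:
E_15 = -13.6057 × 4² / 15²
E_15 = -13.6057 × 16 / 225
E_15 = -217.6912 / 225
E_15 = -0.968 eV

The energy is 16 times more negative than hydrogen at the same n due to the stronger nuclear charge.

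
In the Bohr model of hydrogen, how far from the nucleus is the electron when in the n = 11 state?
6.4030 nm (or 64.0304 Å)

The Bohr radius formula is:
r_n = n² a₀ / Z

where a₀ = 0.0529177 nm is the Bohr radius.

For H (Z = 1) at n = 11:
r_11 = 11² × 0.0529177 nm / 1
r_11 = 121 × 0.0529177 nm / 1
r_11 = 6.40304 nm / 1
r_11 = 6.4030 nm

The electron orbits at approximately 6.4030 nm from the nucleus.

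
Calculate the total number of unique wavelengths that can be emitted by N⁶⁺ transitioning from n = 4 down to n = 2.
3

The electron can occupy levels n = 2, 3, ..., 4 during de-excitation — that is m = 4 - 2 + 1 = 3 distinct levels.

The number of distinct spectral lines equals the number of ways to choose 2 of these m levels (each pair gives one possible emission transition):

Number of lines = m(m-1)/2 = 3×2/2 = 3

These correspond to all possible transitions between the 3 levels:
4 → 3, 4 → 2, 3 → 2

Each transition produces a photon with a unique energy (and thus wavelength). This count does not depend on Z.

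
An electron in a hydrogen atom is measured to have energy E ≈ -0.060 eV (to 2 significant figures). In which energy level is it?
n = 15

The exact energy levels follow E_n = -13.6057 eV / n².

The measured value (-0.060 eV) is reported to only 2 significant figures, so we must test candidate n values and see which one matches to that precision.

Candidate energies:
  n = 13:  E = -13.6057/13² = -0.08051 eV
  n = 14:  E = -13.6057/14² = -0.06942 eV
  n = 15:  E = -13.6057/15² = -0.06047 eV  ← matches
  n = 16:  E = -13.6057/16² = -0.05315 eV
  n = 17:  E = -13.6057/17² = -0.04708 eV

Checking against the measurement of -0.060 eV (2 sig figs), only n = 15 agrees:
E_15 = -0.06047 eV, which rounds to -0.060 eV ✓

Therefore n = 15.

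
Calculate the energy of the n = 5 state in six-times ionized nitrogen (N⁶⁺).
-26.667 eV

For hydrogen-like ions, the energy levels scale with Z²:
E_n = -13.6057 Z² / n² eV

For N⁶⁺ (Z = 7) at n = 5:
E_5 = -13.6057 × 7² / 5²
E_5 = -13.6057 × 49 / 25
E_5 = -666.6793 / 25
E_5 = -26.667 eV

The energy is 49 times more negative than hydrogen at the same n due to the stronger nuclear charge.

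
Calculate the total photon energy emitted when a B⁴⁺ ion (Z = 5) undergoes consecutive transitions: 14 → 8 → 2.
83.3002 eV

The energy levels of B⁴⁺ are E_n = -13.6057 × 5² / n² eV.

First transition (14 → 8):
ΔE₁ = |E_8 - E_14|
ΔE₁ = |-5.3147265625 - (-1.7354209184)| = 3.5793056 eV

Second transition (8 → 2):
ΔE₂ = |E_2 - E_8|
ΔE₂ = |-85.0356250000 - (-5.3147265625)| = 79.7208984 eV

Total energy released:
E_total = ΔE₁ + ΔE₂ = 3.5793056 + 79.7208984 = 83.3002 eV

Note: This equals the direct transition 14 → 2: 83.3002 eV ✓
Energy is conserved regardless of the path taken.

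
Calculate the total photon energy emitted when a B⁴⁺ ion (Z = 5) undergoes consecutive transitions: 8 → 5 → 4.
15.944180 eV

The energy levels of B⁴⁺ are E_n = -13.6057 × 5² / n² eV.

First transition (8 → 5):
ΔE₁ = |E_5 - E_8|
ΔE₁ = |-13.605700000000 - (-5.314726562500)| = 8.290973438 eV

Second transition (5 → 4):
ΔE₂ = |E_4 - E_5|
ΔE₂ = |-21.258906250000 - (-13.605700000000)| = 7.653206250 eV

Total energy released:
E_total = ΔE₁ + ΔE₂ = 8.290973438 + 7.653206250 = 15.944180 eV

Note: This equals the direct transition 8 → 4: 15.944180 eV ✓
Energy is conserved regardless of the path taken.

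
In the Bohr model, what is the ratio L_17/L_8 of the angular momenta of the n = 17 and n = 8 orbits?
2.1250

In the Bohr model, L_n = nℏ, so the ratio is purely the ratio of quantum numbers:

L_17/L_8 = 17ℏ / 8ℏ = 17/8 = 2.1250

The angular momentum scales linearly with n.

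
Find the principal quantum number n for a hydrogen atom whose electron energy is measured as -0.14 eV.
n = 10

The exact energy levels follow E_n = -13.6057 eV / n².

The measured value (-0.14 eV) is reported to only 2 significant figures, so we must test candidate n values and see which one matches to that precision.

Candidate energies:
  n = 8:  E = -13.6057/8² = -0.21259 eV
  n = 9:  E = -13.6057/9² = -0.16797 eV
  n = 10:  E = -13.6057/10² = -0.13606 eV  ← matches
  n = 11:  E = -13.6057/11² = -0.11244 eV
  n = 12:  E = -13.6057/12² = -0.09448 eV

Checking against the measurement of -0.14 eV (2 sig figs), only n = 10 agrees:
E_10 = -0.13606 eV, which rounds to -0.14 eV ✓

Therefore n = 10.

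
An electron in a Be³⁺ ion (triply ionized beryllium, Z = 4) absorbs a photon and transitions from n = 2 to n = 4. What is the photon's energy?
40.8171 eV

The energy levels of a hydrogen-like atom are E_n = -13.6057 Z² eV / n².

Energy at n = 2: E_2 = -13.6057 × 4² / 2² = -54.4228000 eV
Energy at n = 4: E_4 = -13.6057 × 4² / 4² = -13.6057000 eV

The excitation energy is the difference:
ΔE = E_4 - E_2
ΔE = -13.6057000 - (-54.4228000)
ΔE = 40.8171 eV

Since this is positive, energy must be absorbed (photon absorption).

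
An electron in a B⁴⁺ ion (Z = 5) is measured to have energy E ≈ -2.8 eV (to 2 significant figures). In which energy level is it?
n = 11

The exact energy levels follow E_n = -13.6057 Z² / n² eV with Z = 5.

The measured value (-2.8 eV) is reported to only 2 significant figures, so we must test candidate n values and see which one matches to that precision.

Candidate energies:
  n = 9:  E = -13.6057 × 5² / 9² = -4.19929 eV
  n = 10:  E = -13.6057 × 5² / 10² = -3.40143 eV
  n = 11:  E = -13.6057 × 5² / 11² = -2.81110 eV  ← matches
  n = 12:  E = -13.6057 × 5² / 12² = -2.36210 eV
  n = 13:  E = -13.6057 × 5² / 13² = -2.01268 eV

Checking against the measurement of -2.8 eV (2 sig figs), only n = 11 agrees:
E_11 = -2.81110 eV, which rounds to -2.8 eV ✓

Therefore n = 11.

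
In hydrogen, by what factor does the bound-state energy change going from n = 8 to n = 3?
7.111

Using E_n = -13.6057 Z² / n² eV with Z = 1:

E_3 = -13.6057 / 3² = -13.6057 / 9 = -1.511744444 eV
E_8 = -13.6057 / 8² = -13.6057 / 64 = -0.212589063 eV

The ratio is:
E_3/E_8 = (-1.511744444) / (-0.212589063)
E_3/E_8 = (-13.6057/9) / (-13.6057/64)
E_3/E_8 = 64/9
E_3/E_8 = 7.111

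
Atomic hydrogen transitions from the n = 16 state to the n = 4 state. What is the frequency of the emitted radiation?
1.92764e+14 Hz

First, find the transition energy:
E_16 = -13.6057 / 16² = -0.053147266 eV
E_4 = -13.6057 / 4² = -0.850356250 eV
|ΔE| = |E_4 - E_16| = 0.797208984 eV

Convert to Joules: E = 0.797208984 eV × (1.602177 × 10⁻¹⁹ J/eV) = 1.2772699e-19 J

Using E = hf:
f = E/h = 1.2772699e-19 J / (6.62607 × 10⁻³⁴ J·s)
f = 1.92764e+14 Hz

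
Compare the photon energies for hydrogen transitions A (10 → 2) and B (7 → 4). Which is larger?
10 → 2

Calculate the energy for each transition:

Transition 10 → 2:
ΔE₁ = |E_2 - E_10| = |-13.6057/2² - (-13.6057/10²)|
ΔE₁ = |-3.401425000000 - (-0.136057000000)| = 3.265368000 eV

Transition 7 → 4:
ΔE₂ = |E_4 - E_7| = |-13.6057/4² - (-13.6057/7²)|
ΔE₂ = |-0.850356250000 - (-0.277667346939)| = 0.572688903 eV

Since 3.265368000 eV > 0.572688903 eV, the transition 10 → 2 emits the more energetic photon.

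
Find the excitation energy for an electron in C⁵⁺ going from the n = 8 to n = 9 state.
1.60623 eV

The energy levels of a hydrogen-like atom are E_n = -13.6057 Z² eV / n².

Energy at n = 8: E_8 = -13.6057 × 6² / 8² = -7.65320625 eV
Energy at n = 9: E_9 = -13.6057 × 6² / 9² = -6.04697778 eV

The excitation energy is the difference:
ΔE = E_9 - E_8
ΔE = -6.04697778 - (-7.65320625)
ΔE = 1.60623 eV

Since this is positive, energy must be absorbed (photon absorption).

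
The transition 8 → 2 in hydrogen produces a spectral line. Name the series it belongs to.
Balmer series

The spectral series in hydrogen are named based on the final (lower) energy level:
- Lyman series: n_final = 1 (ultraviolet)
- Balmer series: n_final = 2 (visible/near-UV)
- Paschen series: n_final = 3 (infrared)
- Brackett series: n_final = 4 (infrared)
- Pfund series: n_final = 5 (far infrared)

Since this transition ends at n = 2, it belongs to the Balmer series.

For reference, this 8 → 2 line has photon energy
ΔE = 13.6057 eV × (1/2² - 1/8²) = 3.18883594 eV,
corresponding to wavelength λ = hc/ΔE = 1239.84 eV·nm / 3.18883594 eV = 388.8065 nm in the visible/near-UV region.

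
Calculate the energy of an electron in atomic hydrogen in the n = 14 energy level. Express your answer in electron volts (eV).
-0.06942 eV

The energy levels of a hydrogen-like atom are given by:
E_n = -13.6057 eV / n²

For n = 14:
E_14 = -13.6057 eV / 14²
E_14 = -13.6057 eV / 196
E_14 = -0.06942 eV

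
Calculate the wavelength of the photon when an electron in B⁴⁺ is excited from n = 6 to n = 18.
147.625 nm

First, find the transition energy using E_n = -13.6057 Z² / n² eV:
E_6 = -13.6057 × 5² / 6² = -9.4484028 eV
E_18 = -13.6057 × 5² / 18² = -1.0498225 eV

Photon energy: |ΔE| = |E_18 - E_6| = 8.3985803 eV

Convert to wavelength using E = hc/λ with hc = 1239.84 eV·nm:
λ = hc/E = 1239.84 eV·nm / 8.3985803 eV
λ = 147.625 nm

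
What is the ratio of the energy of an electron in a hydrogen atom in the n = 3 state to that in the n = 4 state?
1.777778

Using E_n = -13.6057 Z² / n² eV with Z = 1:

E_3 = -13.6057 / 3² = -13.6057 / 9 = -1.511744444444 eV
E_4 = -13.6057 / 4² = -13.6057 / 16 = -0.850356250000 eV

The ratio is:
E_3/E_4 = (-1.511744444444) / (-0.850356250000)
E_3/E_4 = (-13.6057/9) / (-13.6057/16)
E_3/E_4 = 16/9
E_3/E_4 = 1.777778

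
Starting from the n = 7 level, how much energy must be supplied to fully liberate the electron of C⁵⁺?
10.00 eV

The ionization energy is the energy needed to remove the electron completely (n → ∞).

For a hydrogen-like ion with Z = 6, E_n = -13.6057 Z² / n² eV.

At n = 7: E_7 = -13.6057 × 6² / 7² = -9.99602 eV
At n = ∞: E_∞ = 0 eV

Ionization energy = E_∞ - E_7 = 0 - (-9.99602) = 9.99602 eV
Ionization energy ≈ 10.00 eV

This is also called the binding energy of the electron in state n = 7.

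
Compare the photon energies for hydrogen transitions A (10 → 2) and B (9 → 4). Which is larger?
10 → 2

Calculate the energy for each transition:

Transition 10 → 2:
ΔE₁ = |E_2 - E_10| = |-13.6057/2² - (-13.6057/10²)|
ΔE₁ = |-3.4014250000 - (-0.1360570000)| = 3.2653680 eV

Transition 9 → 4:
ΔE₂ = |E_4 - E_9| = |-13.6057/4² - (-13.6057/9²)|
ΔE₂ = |-0.8503562500 - (-0.1679716049)| = 0.6823846 eV

Since 3.2653680 eV > 0.6823846 eV, the transition 10 → 2 emits the more energetic photon.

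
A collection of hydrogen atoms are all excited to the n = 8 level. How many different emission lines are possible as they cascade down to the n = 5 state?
6

The electron can occupy levels n = 5, 6, ..., 8 during de-excitation — that is m = 8 - 5 + 1 = 4 distinct levels.

The number of distinct spectral lines equals the number of ways to choose 2 of these m levels (each pair gives one possible emission transition):

Number of lines = m(m-1)/2 = 4×3/2 = 6

These correspond to all possible transitions between the 4 levels:
8 → 7, 8 → 6, 8 → 5, 7 → 6, 7 → 5, 6 → 5

Each transition produces a photon with a unique energy (and thus wavelength). This count does not depend on Z.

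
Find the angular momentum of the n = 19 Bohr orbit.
2.004e-33 J·s (or 19ℏ)

In the Bohr model, angular momentum is quantized:
L = nℏ

where ℏ = h/(2π) = 1.05457e-34 J·s

For n = 19:
L = 19 × 1.05457e-34 J·s
L = 2.004e-33 J·s

This can also be written as L = 19ℏ.
The angular momentum is an integer multiple of the reduced Planck constant.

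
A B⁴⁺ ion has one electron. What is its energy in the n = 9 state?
-4.1993 eV

For hydrogen-like ions, the energy levels scale with Z²:
E_n = -13.6057 Z² / n² eV

For B⁴⁺ (Z = 5) at n = 9:
E_9 = -13.6057 × 5² / 9²
E_9 = -13.6057 × 25 / 81
E_9 = -340.1425 / 81
E_9 = -4.1993 eV

The energy is 25 times more negative than hydrogen at the same n due to the stronger nuclear charge.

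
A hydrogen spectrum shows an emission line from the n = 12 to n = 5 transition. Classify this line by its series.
Pfund series

The spectral series in hydrogen are named based on the final (lower) energy level:
- Lyman series: n_final = 1 (ultraviolet)
- Balmer series: n_final = 2 (visible/near-UV)
- Paschen series: n_final = 3 (infrared)
- Brackett series: n_final = 4 (infrared)
- Pfund series: n_final = 5 (far infrared)

Since this transition ends at n = 5, it belongs to the Pfund series.

For reference, this 12 → 5 line has photon energy
ΔE = 13.6057 eV × (1/5² - 1/12²) = 0.44974397 eV,
corresponding to wavelength λ = hc/ΔE = 1239.84 eV·nm / 0.44974397 eV = 2756.77 nm in the far infrared region.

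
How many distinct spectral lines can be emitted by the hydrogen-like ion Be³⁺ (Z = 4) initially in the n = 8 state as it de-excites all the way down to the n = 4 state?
10

The electron can occupy levels n = 4, 5, ..., 8 during de-excitation — that is m = 8 - 4 + 1 = 5 distinct levels.

The number of distinct spectral lines equals the number of ways to choose 2 of these m levels (each pair gives one possible emission transition):

Number of lines = m(m-1)/2 = 5×4/2 = 10

These correspond to all possible transitions between the 5 levels:
8 → 7, 8 → 6, 8 → 5, 8 → 4, 7 → 6, 7 → 5, 7 → 4, 6 → 5...

Each transition produces a photon with a unique energy (and thus wavelength). This count does not depend on Z.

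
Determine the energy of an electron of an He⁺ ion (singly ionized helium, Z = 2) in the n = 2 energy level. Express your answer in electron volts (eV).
-13.61 eV

The energy levels of a hydrogen-like atom are given by:
E_n = -13.6057 Z² / n² eV  (with Z = 2 for He⁺)

For n = 2:
E_2 = -13.6057 × 2² / 2²
E_2 = -13.6057 × 4 / 4
E_2 = -13.61 eV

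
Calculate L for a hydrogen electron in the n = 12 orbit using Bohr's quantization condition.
1.265e-33 J·s (or 12ℏ)

In the Bohr model, angular momentum is quantized:
L = nℏ

where ℏ = h/(2π) = 1.05457e-34 J·s

For n = 12:
L = 12 × 1.05457e-34 J·s
L = 1.265e-33 J·s

This can also be written as L = 12ℏ.
The angular momentum is an integer multiple of the reduced Planck constant.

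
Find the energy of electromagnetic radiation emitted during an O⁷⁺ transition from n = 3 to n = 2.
120.93956 eV

The energy levels are E_n = -13.6057 Z² eV / n².

Energy at n = 3: E_3 = -13.6057 × 8² / 3² = -96.75164444 eV
Energy at n = 2: E_2 = -13.6057 × 8² / 2² = -217.69120000 eV

For emission (electron falling to lower state), the photon energy is:
E_photon = E_3 - E_2 = |-96.75164444 - (-217.69120000)|
E_photon = 120.93956 eV

This energy is carried away by the emitted photon.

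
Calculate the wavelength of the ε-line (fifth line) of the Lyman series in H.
93.73013 nm

The lines of a series are numbered from the longest wavelength (smallest ΔE) outward; the fifth line is the transition from n = n_f + 5 to n_f.
The Lyman series has all transitions ending at n_f = 1.

For H, the fifth line (ε-line) is the jump from n = 6 to n = 1:
E_6 = -13.6057 / 6² = -0.3779361 eV
E_1 = -13.6057 / 1² = -13.6057000 eV
ΔE = E_6 - E_1 = 13.2277639 eV

λ = hc/E = 1239.84 eV·nm / 13.2277639 eV
λ = 93.73013 nm

This is the ε-line of the Lyman series in H.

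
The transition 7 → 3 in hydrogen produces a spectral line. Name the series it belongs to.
Paschen series

The spectral series in hydrogen are named based on the final (lower) energy level:
- Lyman series: n_final = 1 (ultraviolet)
- Balmer series: n_final = 2 (visible/near-UV)
- Paschen series: n_final = 3 (infrared)
- Brackett series: n_final = 4 (infrared)
- Pfund series: n_final = 5 (far infrared)

Since this transition ends at n = 3, it belongs to the Paschen series.

For reference, this 7 → 3 line has photon energy
ΔE = 13.6057 eV × (1/3² - 1/7²) = 1.2340771 eV,
corresponding to wavelength λ = hc/ΔE = 1239.84 eV·nm / 1.2340771 eV = 1004.67 nm in the infrared region.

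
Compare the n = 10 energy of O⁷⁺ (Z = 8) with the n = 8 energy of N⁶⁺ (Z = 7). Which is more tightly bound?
N⁶⁺ at n = 8 (E = -10.42 eV)

Using E_n = -13.6057 Z² / n² eV:

O⁷⁺ (Z = 8) at n = 10:
E = -13.6057 × 8² / 10² = -13.6057 × 64 / 100 = -8.70765 eV

N⁶⁺ (Z = 7) at n = 8:
E = -13.6057 × 7² / 8² = -13.6057 × 49 / 64 = -10.41686 eV

Since -10.41686 eV < -8.70765 eV,
N⁶⁺ at n = 8 is more tightly bound (requires more energy to ionize).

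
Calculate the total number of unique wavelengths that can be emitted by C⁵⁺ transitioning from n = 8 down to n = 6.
3

The electron can occupy levels n = 6, 7, ..., 8 during de-excitation — that is m = 8 - 6 + 1 = 3 distinct levels.

The number of distinct spectral lines equals the number of ways to choose 2 of these m levels (each pair gives one possible emission transition):

Number of lines = m(m-1)/2 = 3×2/2 = 3

These correspond to all possible transitions between the 3 levels:
8 → 7, 8 → 6, 7 → 6

Each transition produces a photon with a unique energy (and thus wavelength). This count does not depend on Z.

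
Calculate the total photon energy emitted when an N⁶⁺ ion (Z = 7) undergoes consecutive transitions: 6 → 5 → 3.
55.557 eV

The energy levels of N⁶⁺ are E_n = -13.6057 × 7² / n² eV.

First transition (6 → 5):
ΔE₁ = |E_5 - E_6|
ΔE₁ = |-26.667172000 - (-18.518869444)| = 8.148303 eV

Second transition (5 → 3):
ΔE₂ = |E_3 - E_5|
ΔE₂ = |-74.075477778 - (-26.667172000)| = 47.408306 eV

Total energy released:
E_total = ΔE₁ + ΔE₂ = 8.148303 + 47.408306 = 55.557 eV

Note: This equals the direct transition 6 → 3: 55.557 eV ✓
Energy is conserved regardless of the path taken.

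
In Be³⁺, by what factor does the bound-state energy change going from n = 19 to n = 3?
40.11111

Using E_n = -13.6057 Z² / n² eV with Z = 4:

E_3 = -13.6057 × 4² / 3² = -217.6912 / 9 = -24.18791111111 eV
E_19 = -13.6057 × 4² / 19² = -217.6912 / 361 = -0.60302271468 eV

The ratio is:
E_3/E_19 = (-24.18791111111) / (-0.60302271468)
E_3/E_19 = (-217.6912/9) / (-217.6912/361)
E_3/E_19 = 361/9
E_3/E_19 = 40.11111
(Note: the Z² factors cancel in the ratio.)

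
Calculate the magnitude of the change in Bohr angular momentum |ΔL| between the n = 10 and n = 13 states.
3.16372e-34 J·s (or 3ℏ)

In the Bohr model, L_n = nℏ where ℏ = 1.0545718e-34 J·s.

L_13 = 13ℏ = 1.3709433e-33 J·s
L_10 = 10ℏ = 1.0545718e-33 J·s

ΔL = L_13 - L_10 = (13 - 10)ℏ = 3ℏ
ΔL = 3 × 1.0545718e-34 J·s = 3.16372e-34 J·s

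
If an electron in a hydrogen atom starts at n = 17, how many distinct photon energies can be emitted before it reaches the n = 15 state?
3

The electron can occupy levels n = 15, 16, ..., 17 during de-excitation — that is m = 17 - 15 + 1 = 3 distinct levels.

The number of distinct spectral lines equals the number of ways to choose 2 of these m levels (each pair gives one possible emission transition):

Number of lines = m(m-1)/2 = 3×2/2 = 3

These correspond to all possible transitions between the 3 levels:
17 → 16, 17 → 15, 16 → 15

Each transition produces a photon with a unique energy (and thus wavelength). This count does not depend on Z.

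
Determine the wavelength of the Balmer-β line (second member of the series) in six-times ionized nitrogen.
9.91853 nm

The lines of a series are numbered from the longest wavelength (smallest ΔE) outward; the second line is the transition from n = n_f + 2 to n_f.
The Balmer series has all transitions ending at n_f = 2.

For N⁶⁺ (Z = 7), the second line (β-line) is the jump from n = 4 to n = 2:
E_4 = -13.6057 × 7² / 4² = -41.6674563 eV
E_2 = -13.6057 × 7² / 2² = -166.6698250 eV
ΔE = E_4 - E_2 = 125.0023687 eV

λ = hc/E = 1239.84 eV·nm / 125.0023687 eV
λ = 9.91853 nm

This is the β-line of the Balmer series in N⁶⁺.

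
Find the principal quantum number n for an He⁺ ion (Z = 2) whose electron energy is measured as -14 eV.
n = 2

The exact energy levels follow E_n = -13.6057 Z² / n² eV with Z = 2.

The measured value (-14 eV) is reported to only 2 significant figures, so we must test candidate n values and see which one matches to that precision.

Candidate energies:
  n = 1:  E = -13.6057 × 2² / 1² = -54.42280 eV
  n = 2:  E = -13.6057 × 2² / 2² = -13.60570 eV  ← matches
  n = 3:  E = -13.6057 × 2² / 3² = -6.04698 eV
  n = 4:  E = -13.6057 × 2² / 4² = -3.40143 eV

Checking against the measurement of -14 eV (2 sig figs), only n = 2 agrees:
E_2 = -13.60570 eV, which rounds to -14 eV ✓

Therefore n = 2.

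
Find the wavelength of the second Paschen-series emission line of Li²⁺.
142.38518 nm

The lines of a series are numbered from the longest wavelength (smallest ΔE) outward; the second line is the transition from n = n_f + 2 to n_f.
The Paschen series has all transitions ending at n_f = 3.

For Li²⁺ (Z = 3), the second line (β-line) is the jump from n = 5 to n = 3:
E_5 = -13.6057 × 3² / 5² = -4.898052000 eV
E_3 = -13.6057 × 3² / 3² = -13.605700000 eV
ΔE = E_5 - E_3 = 8.707648000 eV

λ = hc/E = 1239.84 eV·nm / 8.707648000 eV
λ = 142.38518 nm

This is the β-line of the Paschen series in Li²⁺.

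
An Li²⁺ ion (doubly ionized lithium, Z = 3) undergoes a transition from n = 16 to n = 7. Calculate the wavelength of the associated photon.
613.58 nm

First, find the transition energy using E_n = -13.6057 Z² / n² eV:
E_16 = -13.6057 × 3² / 16² = -0.478325 eV
E_7 = -13.6057 × 3² / 7² = -2.499006 eV

Photon energy: |ΔE| = |E_7 - E_16| = 2.020681 eV

Convert to wavelength using E = hc/λ with hc = 1239.84 eV·nm:
λ = hc/E = 1239.84 eV·nm / 2.020681 eV
λ = 613.58 nm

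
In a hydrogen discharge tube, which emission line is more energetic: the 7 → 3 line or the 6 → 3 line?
7 → 3

Calculate the energy for each transition:

Transition 7 → 3:
ΔE₁ = |E_3 - E_7| = |-13.6057/3² - (-13.6057/7²)|
ΔE₁ = |-1.51174444 - (-0.27766735)| = 1.23408 eV

Transition 6 → 3:
ΔE₂ = |E_3 - E_6| = |-13.6057/3² - (-13.6057/6²)|
ΔE₂ = |-1.51174444 - (-0.37793611)| = 1.13381 eV

Since 1.23408 eV > 1.13381 eV, the transition 7 → 3 emits the more energetic photon.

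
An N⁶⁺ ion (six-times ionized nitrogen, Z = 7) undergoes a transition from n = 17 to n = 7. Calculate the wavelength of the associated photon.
109.732 nm

First, find the transition energy using E_n = -13.6057 Z² / n² eV:
E_17 = -13.6057 × 7² / 17² = -2.306849 eV
E_7 = -13.6057 × 7² / 7² = -13.605700 eV

Photon energy: |ΔE| = |E_7 - E_17| = 11.298851 eV

Convert to wavelength using E = hc/λ with hc = 1239.84 eV·nm:
λ = hc/E = 1239.84 eV·nm / 11.298851 eV
λ = 109.732 nm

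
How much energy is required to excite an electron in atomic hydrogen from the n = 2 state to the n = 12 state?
3.30694 eV

The energy levels of a hydrogen-like atom are E_n = -13.6057 eV / n².

Energy at n = 2: E_2 = -13.6057 / 2² = -3.40142500 eV
Energy at n = 12: E_12 = -13.6057 / 12² = -0.09448403 eV

The excitation energy is the difference:
ΔE = E_12 - E_2
ΔE = -0.09448403 - (-3.40142500)
ΔE = 3.30694 eV

Since this is positive, energy must be absorbed (photon absorption).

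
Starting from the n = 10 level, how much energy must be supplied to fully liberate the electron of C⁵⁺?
4.89805 eV

The ionization energy is the energy needed to remove the electron completely (n → ∞).

For a hydrogen-like ion with Z = 6, E_n = -13.6057 Z² / n² eV.

At n = 10: E_10 = -13.6057 × 6² / 10² = -4.89805200 eV
At n = ∞: E_∞ = 0 eV

Ionization energy = E_∞ - E_10 = 0 - (-4.89805200) = 4.89805200 eV
Ionization energy ≈ 4.89805 eV

This is also called the binding energy of the electron in state n = 10.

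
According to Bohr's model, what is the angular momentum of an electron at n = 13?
1.37094e-33 J·s (or 13ℏ)

In the Bohr model, angular momentum is quantized:
L = nℏ

where ℏ = h/(2π) = 1.0545718e-34 J·s

For n = 13:
L = 13 × 1.0545718e-34 J·s
L = 1.37094e-33 J·s

This can also be written as L = 13ℏ.
The angular momentum is an integer multiple of the reduced Planck constant.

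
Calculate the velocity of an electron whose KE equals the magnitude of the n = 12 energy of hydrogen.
1.823e+05 m/s (or 0.0608% of c)

The binding energy at n = 12 for hydrogen is:
E_12 = -13.6057/12² = -0.09448403 eV
|E_12| = 0.09448403 eV

Convert to Joules:
KE = 0.09448403 eV × (1.602177 × 10⁻¹⁹ J/eV) = 1.51380e-20 J

Using KE = ½mv²:
v = √(2·KE/m_e)
v = √(2 × 1.51380e-20 J / 9.10938 × 10⁻³¹ kg)
v = 1.823e+05 m/s

This is approximately 0.0608% the speed of light.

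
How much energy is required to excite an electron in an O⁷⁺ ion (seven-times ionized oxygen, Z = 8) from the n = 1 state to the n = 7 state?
852.994090 eV

The energy levels of a hydrogen-like atom are E_n = -13.6057 Z² eV / n².

Energy at n = 1: E_1 = -13.6057 × 8² / 1² = -870.764800000 eV
Energy at n = 7: E_7 = -13.6057 × 8² / 7² = -17.770710204 eV

The excitation energy is the difference:
ΔE = E_7 - E_1
ΔE = -17.770710204 - (-870.764800000)
ΔE = 852.994090 eV

Since this is positive, energy must be absorbed (photon absorption).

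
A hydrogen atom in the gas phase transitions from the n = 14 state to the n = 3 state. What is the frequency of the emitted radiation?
3.488e+14 Hz

First, find the transition energy:
E_14 = -13.6057 / 14² = -0.06941684 eV
E_3 = -13.6057 / 3² = -1.51174444 eV
|ΔE| = |E_3 - E_14| = 1.44232760 eV

Convert to Joules: E = 1.44232760 eV × (1.602177 × 10⁻¹⁹ J/eV) = 2.31086e-19 J

Using E = hf:
f = E/h = 2.31086e-19 J / (6.62607 × 10⁻³⁴ J·s)
f = 3.488e+14 Hz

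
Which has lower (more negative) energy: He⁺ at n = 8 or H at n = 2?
H at n = 2 (E = -3.401 eV)

Using E_n = -13.6057 Z² / n² eV:

He⁺ (Z = 2) at n = 8:
E = -13.6057 × 2² / 8² = -13.6057 × 4 / 64 = -0.850356 eV

H (Z = 1) at n = 2:
E = -13.6057 × 1² / 2² = -13.6057 × 1 / 4 = -3.401425 eV

Since -3.401425 eV < -0.850356 eV,
H at n = 2 is more tightly bound (requires more energy to ionize).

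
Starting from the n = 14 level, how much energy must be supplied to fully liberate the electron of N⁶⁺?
3.40143 eV

The ionization energy is the energy needed to remove the electron completely (n → ∞).

For a hydrogen-like ion with Z = 7, E_n = -13.6057 Z² / n² eV.

At n = 14: E_14 = -13.6057 × 7² / 14² = -3.40142500 eV
At n = ∞: E_∞ = 0 eV

Ionization energy = E_∞ - E_14 = 0 - (-3.40142500) = 3.40142500 eV
Ionization energy ≈ 3.40143 eV

This is also called the binding energy of the electron in state n = 14.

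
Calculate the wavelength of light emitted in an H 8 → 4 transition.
1944.0323 nm

First, find the transition energy using E_n = -13.6057 / n² eV:
E_8 = -13.6057 / 8² = -0.2125890625 eV
E_4 = -13.6057 / 4² = -0.8503562500 eV

Photon energy: |ΔE| = |E_4 - E_8| = 0.6377671875 eV

Convert to wavelength using E = hc/λ with hc = 1239.84 eV·nm:
λ = hc/E = 1239.84 eV·nm / 0.6377671875 eV
λ = 1944.0323 nm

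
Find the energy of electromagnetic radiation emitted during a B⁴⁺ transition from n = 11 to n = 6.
6.637308 eV

The energy levels are E_n = -13.6057 Z² eV / n².

Energy at n = 11: E_11 = -13.6057 × 5² / 11² = -2.811095041 eV
Energy at n = 6: E_6 = -13.6057 × 5² / 6² = -9.448402778 eV

For emission (electron falling to lower state), the photon energy is:
E_photon = E_11 - E_6 = |-2.811095041 - (-9.448402778)|
E_photon = 6.637308 eV

This energy is carried away by the emitted photon.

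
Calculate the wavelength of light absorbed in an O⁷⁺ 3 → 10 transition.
14.08205 nm

First, find the transition energy using E_n = -13.6057 Z² / n² eV:
E_3 = -13.6057 × 8² / 3² = -96.7516444 eV
E_10 = -13.6057 × 8² / 10² = -8.7076480 eV

Photon energy: |ΔE| = |E_10 - E_3| = 88.0439964 eV

Convert to wavelength using E = hc/λ with hc = 1239.84 eV·nm:
λ = hc/E = 1239.84 eV·nm / 88.0439964 eV
λ = 14.08205 nm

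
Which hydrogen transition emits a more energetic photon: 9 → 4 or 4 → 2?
4 → 2

Calculate the energy for each transition:

Transition 9 → 4:
ΔE₁ = |E_4 - E_9| = |-13.6057/4² - (-13.6057/9²)|
ΔE₁ = |-0.8503562500 - (-0.1679716049)| = 0.6823846 eV

Transition 4 → 2:
ΔE₂ = |E_2 - E_4| = |-13.6057/2² - (-13.6057/4²)|
ΔE₂ = |-3.4014250000 - (-0.8503562500)| = 2.5510688 eV

Since 2.5510688 eV > 0.6823846 eV, the transition 4 → 2 emits the more energetic photon.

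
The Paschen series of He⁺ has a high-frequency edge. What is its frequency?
1.462e+15 Hz

The series limit corresponds to the transition from n = ∞ to n = 3.
This is the highest energy (shortest wavelength) transition in the Paschen series.

E_∞ = 0 eV
E_3 = -13.6057 × 2² / 3² = -6.04697778 eV

Energy at series limit:
ΔE = E_∞ - E_3 = 0 - (-6.04697778) = 6.04697778 eV
E = 6.04697778 eV × (1.602177 × 10⁻¹⁹ J/eV) = 9.68833e-19 J
f = E/h = 9.68833e-19 J / (6.62607 × 10⁻³⁴ J·s) = 1.462e+15 Hz

This energy equals the ionization energy from the n = 3 state of He⁺.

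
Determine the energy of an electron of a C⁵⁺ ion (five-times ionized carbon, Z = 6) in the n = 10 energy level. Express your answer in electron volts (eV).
-4.898052 eV

The energy levels of a hydrogen-like atom are given by:
E_n = -13.6057 Z² / n² eV  (with Z = 6 for C⁵⁺)

For n = 10:
E_10 = -13.6057 × 6² / 10²
E_10 = -13.6057 × 36 / 100
E_10 = -4.898052 eV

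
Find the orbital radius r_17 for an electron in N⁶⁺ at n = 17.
2.1847 nm (or 21.8475 Å)

The Bohr radius formula is:
r_n = n² a₀ / Z

where a₀ = 0.0529177 nm is the Bohr radius.

For N⁶⁺ (Z = 7) at n = 17:
r_17 = 17² × 0.0529177 nm / 7
r_17 = 289 × 0.0529177 nm / 7
r_17 = 15.29322 nm / 7
r_17 = 2.1847 nm

The electron orbits at approximately 2.1847 nm from the nucleus.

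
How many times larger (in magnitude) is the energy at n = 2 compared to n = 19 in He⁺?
90.25

Using E_n = -13.6057 Z² / n² eV with Z = 2:

E_2 = -13.6057 × 2² / 2² = -54.4228 / 4 = -13.60570000 eV
E_19 = -13.6057 × 2² / 19² = -54.4228 / 361 = -0.15075568 eV

The ratio is:
E_2/E_19 = (-13.60570000) / (-0.15075568)
E_2/E_19 = (-54.4228/4) / (-54.4228/361)
E_2/E_19 = 361/4
E_2/E_19 = 90.25
(Note: the Z² factors cancel in the ratio.)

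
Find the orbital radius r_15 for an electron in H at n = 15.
11.9065 nm (or 119.0648 Å)

The Bohr radius formula is:
r_n = n² a₀ / Z

where a₀ = 0.0529177 nm is the Bohr radius.

For H (Z = 1) at n = 15:
r_15 = 15² × 0.0529177 nm / 1
r_15 = 225 × 0.0529177 nm / 1
r_15 = 11.90648 nm / 1
r_15 = 11.9065 nm

The electron orbits at approximately 11.9065 nm from the nucleus.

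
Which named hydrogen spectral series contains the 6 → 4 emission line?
Brackett series

The spectral series in hydrogen are named based on the final (lower) energy level:
- Lyman series: n_final = 1 (ultraviolet)
- Balmer series: n_final = 2 (visible/near-UV)
- Paschen series: n_final = 3 (infrared)
- Brackett series: n_final = 4 (infrared)
- Pfund series: n_final = 5 (far infrared)

Since this transition ends at n = 4, it belongs to the Brackett series.

For reference, this 6 → 4 line has photon energy
ΔE = 13.6057 eV × (1/4² - 1/6²) = 0.47242014 eV,
corresponding to wavelength λ = hc/ΔE = 1239.84 eV·nm / 0.47242014 eV = 2624.44 nm in the infrared region.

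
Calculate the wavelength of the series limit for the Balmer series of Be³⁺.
22.78163 nm

The series limit corresponds to the transition from n = ∞ to n = 2.
This is the highest energy (shortest wavelength) transition in the Balmer series.

E_∞ = 0 eV
E_2 = -13.6057 × 4² / 2² = -54.4228000 eV

Energy at series limit:
ΔE = E_∞ - E_2 = 0 - (-54.4228000) = 54.4228000 eV
λ = hc/E = 1239.84 eV·nm / 54.4228000 eV = 22.78163 nm

This energy equals the ionization energy from the n = 2 state of Be³⁺.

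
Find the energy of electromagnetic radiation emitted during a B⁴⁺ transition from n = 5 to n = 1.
326.54 eV

The energy levels are E_n = -13.6057 Z² eV / n².

Energy at n = 5: E_5 = -13.6057 × 5² / 5² = -13.60570 eV
Energy at n = 1: E_1 = -13.6057 × 5² / 1² = -340.14250 eV

For emission (electron falling to lower state), the photon energy is:
E_photon = E_5 - E_1 = |-13.60570 - (-340.14250)|
E_photon = 326.54 eV

This energy is carried away by the emitted photon.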